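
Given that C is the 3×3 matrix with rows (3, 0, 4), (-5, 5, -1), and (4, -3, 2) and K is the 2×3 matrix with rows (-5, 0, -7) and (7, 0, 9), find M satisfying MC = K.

M = [[0, -3, -5], [4, -3, -5]]

Right-multiplying both sides by C⁻¹ gives M = KC⁻¹.
det C = 1, so C⁻¹ = [[7, -12, -20], [6, -10, -17], [-5, 9, 15]].
M = KC⁻¹ = [[-5, 0, -7], [7, 0, 9]] · [[7, -12, -20], [6, -10, -17], [-5, 9, 15]] = [[0, -3, -5], [4, -3, -5]].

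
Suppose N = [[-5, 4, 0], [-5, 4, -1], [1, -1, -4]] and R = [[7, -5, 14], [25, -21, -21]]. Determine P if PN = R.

P = [[0, -2, -3], [-5, 1, 5]]

N is on the right of P, so right-multiply by N⁻¹: P = RN⁻¹.
N has determinant 1; N⁻¹ = [[-17, 16, -4], [-21, 20, -5], [1, -1, 0]].
P = RN⁻¹ = [[7, -5, 14], [25, -21, -21]] · [[-17, 16, -4], [-21, 20, -5], [1, -1, 0]] = [[0, -2, -3], [-5, 1, 5]].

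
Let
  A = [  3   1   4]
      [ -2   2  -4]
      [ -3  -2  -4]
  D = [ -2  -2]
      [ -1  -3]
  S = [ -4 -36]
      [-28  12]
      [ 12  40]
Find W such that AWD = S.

Isolating W: multiply by A⁻¹ from the left and D⁻¹ from the right, so W = A⁻¹SD⁻¹.
det A = -4, so A⁻¹ = [[4, 1, 3], [-1, 0, -1], [-5/2, -3/4, -2]].
det D = 4; the adjugate gives D⁻¹ = [[-3/4, 1/2], [1/4, -1/2]].
A⁻¹S = [[-8, -12], [-8, -4], [7, 1]].
W = (A⁻¹S)D⁻¹ = [[3, 2], [5, -2], [-5, 3]].

W = [[3, 2], [5, -2], [-5, 3]]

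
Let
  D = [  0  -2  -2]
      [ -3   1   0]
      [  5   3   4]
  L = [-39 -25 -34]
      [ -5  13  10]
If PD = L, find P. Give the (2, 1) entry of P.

-1

D is on the right of P, so right-multiply by D⁻¹: P = LD⁻¹.
det D = 4, so D⁻¹ = [[1, 1/2, 1/2], [3, 5/2, 3/2], [-7/2, -5/2, -3/2]].
P = LD⁻¹ = [[-39, -25, -34], [-5, 13, 10]] · [[1, 1/2, 1/2], [3, 5/2, 3/2], [-7/2, -5/2, -3/2]] = [[5, 3, -6], [-1, 5, 2]].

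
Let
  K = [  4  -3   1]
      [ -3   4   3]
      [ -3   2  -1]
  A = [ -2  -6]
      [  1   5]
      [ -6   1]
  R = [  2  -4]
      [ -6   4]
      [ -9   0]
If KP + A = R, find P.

P = [[3, -3], [2, -4], [-2, 2]]

KP = R − A = [[4, 2], [-7, -1], [-3, -1]].
Since K multiplies P on the left, P = K⁻¹(R − A).
K has determinant 2; K⁻¹ = [[-5, -1/2, -13/2], [-6, -1/2, -15/2], [3, 1/2, 7/2]].
P = K⁻¹(R − A) = [[3, -3], [2, -4], [-2, 2]].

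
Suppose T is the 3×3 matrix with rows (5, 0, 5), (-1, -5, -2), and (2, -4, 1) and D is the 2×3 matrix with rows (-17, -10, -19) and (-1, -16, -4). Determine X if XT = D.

X = [[-3, 2, 0], [1, 4, -1]]

Since T sits to the right of X, X = DT⁻¹.
det T = 5, so T⁻¹ = [[-13/5, -4, 5], [-3/5, -1, 1], [14/5, 4, -5]].
X = DT⁻¹ = [[-17, -10, -19], [-1, -16, -4]] · [[-13/5, -4, 5], [-3/5, -1, 1], [14/5, 4, -5]] = [[-3, 2, 0], [1, 4, -1]].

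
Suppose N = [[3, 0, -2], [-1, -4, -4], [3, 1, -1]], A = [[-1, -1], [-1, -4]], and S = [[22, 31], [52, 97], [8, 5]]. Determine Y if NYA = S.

Left-multiply by N⁻¹ and right-multiply by A⁻¹: Y = N⁻¹SA⁻¹.
det N = 2; the adjugate gives N⁻¹ = [[4, -1, -4], [-13/2, 3/2, 7], [11/2, -3/2, -6]].
det A = 3, so A⁻¹ = [[-4/3, 1/3], [1/3, -1/3]].
N⁻¹S = [[4, 7], [-9, -21], [-5, -5]].
Y = (N⁻¹S)A⁻¹ = [[-3, -1], [5, 4], [5, 0]].

Y = [[-3, -1], [5, 4], [5, 0]]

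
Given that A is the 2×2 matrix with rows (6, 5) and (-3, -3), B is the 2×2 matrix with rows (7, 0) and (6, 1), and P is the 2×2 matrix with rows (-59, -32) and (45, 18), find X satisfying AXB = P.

X = [[4, -2], [-1, -4]]

X = A⁻¹PB⁻¹ (apply A⁻¹ on the left and B⁻¹ on the right).
det A = -3; the adjugate gives A⁻¹ = [[1, 5/3], [-1, -2]].
det B = 7; the adjugate gives B⁻¹ = [[1/7, 0], [-6/7, 1]].
A⁻¹P = [[16, -2], [-31, -4]].
X = (A⁻¹P)B⁻¹ = [[4, -2], [-1, -4]].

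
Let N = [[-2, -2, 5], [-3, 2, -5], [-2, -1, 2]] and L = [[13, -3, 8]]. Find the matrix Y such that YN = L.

Right-multiplying both sides by N⁻¹ gives Y = LN⁻¹.
det N = 5; the adjugate gives N⁻¹ = [[-1/5, -1/5, 0], [16/5, 6/5, -5], [7/5, 2/5, -2]].
Y = LN⁻¹ = [[13, -3, 8]] · [[-1/5, -1/5, 0], [16/5, 6/5, -5], [7/5, 2/5, -2]] = [[-1, -3, -1]].

Y = [[-1, -3, -1]]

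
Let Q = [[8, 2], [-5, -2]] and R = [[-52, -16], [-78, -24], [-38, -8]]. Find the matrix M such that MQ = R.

M = [[-4, 4], [-6, 6], [-6, -2]]

Q is on the right of M, so right-multiply by Q⁻¹: M = RQ⁻¹.
Q has determinant -6; Q⁻¹ = [[1/3, 1/3], [-5/6, -4/3]].
M = RQ⁻¹ = [[-52, -16], [-78, -24], [-38, -8]] · [[1/3, 1/3], [-5/6, -4/3]] = [[-4, 4], [-6, 6], [-6, -2]].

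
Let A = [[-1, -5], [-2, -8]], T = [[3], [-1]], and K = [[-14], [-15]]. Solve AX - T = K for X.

AX = K + T = [[-11], [-16]].
Since A multiplies X on the left, X = A⁻¹(K + T).
det A = -2, so A⁻¹ = [[4, -5/2], [-1, 1/2]].
X = A⁻¹(K + T) = [[-4], [3]].

X = [[-4], [3]]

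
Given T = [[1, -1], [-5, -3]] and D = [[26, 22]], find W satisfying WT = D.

Since T sits to the right of W, W = DT⁻¹.
det T = -8; the adjugate gives T⁻¹ = [[3/8, -1/8], [-5/8, -1/8]].
W = DT⁻¹ = [[26, 22]] · [[3/8, -1/8], [-5/8, -1/8]] = [[-4, -6]].

W = [[-4, -6]]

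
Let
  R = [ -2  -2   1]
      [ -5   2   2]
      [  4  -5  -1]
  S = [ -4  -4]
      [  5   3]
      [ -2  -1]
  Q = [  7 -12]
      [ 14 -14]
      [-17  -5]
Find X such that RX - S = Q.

RX = Q + S = [[3, -16], [19, -11], [-19, -6]].
R is on the left of X, so left-multiply by R⁻¹: X = R⁻¹(Q + S).
det R = -5; the adjugate gives R⁻¹ = [[-8/5, 7/5, 6/5], [-3/5, 2/5, 1/5], [-17/5, 18/5, 14/5]].
X = R⁻¹(Q + S) = [[-1, 3], [2, 4], [5, -2]].

X = [[-1, 3], [2, 4], [5, -2]]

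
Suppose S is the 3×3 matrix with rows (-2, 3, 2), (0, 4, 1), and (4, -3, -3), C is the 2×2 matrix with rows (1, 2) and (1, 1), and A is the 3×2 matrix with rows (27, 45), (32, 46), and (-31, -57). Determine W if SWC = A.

W = [[-5, 1], [4, 5], [-2, -2]]

Isolating W: multiply by S⁻¹ from the left and C⁻¹ from the right, so W = S⁻¹AC⁻¹.
det S = -2, so S⁻¹ = [[9/2, -3/2, 5/2], [-2, 1, -1], [8, -3, 4]].
C has determinant -1; C⁻¹ = [[-1, 2], [1, -1]].
S⁻¹A = [[-4, -9], [9, 13], [-4, -6]].
W = (S⁻¹A)C⁻¹ = [[-5, 1], [4, 5], [-2, -2]].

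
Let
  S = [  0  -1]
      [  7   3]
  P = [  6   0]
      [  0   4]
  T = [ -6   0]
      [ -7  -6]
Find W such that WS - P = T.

W = [[0, 0], [-1, -1]]

WS = T + P = [[0, 0], [-7, -2]].
Right-multiplying both sides by S⁻¹ gives W = (T + P)S⁻¹.
det S = 7, so S⁻¹ = [[3/7, 1/7], [-1, 0]].
W = (T + P)S⁻¹ = [[0, 0], [-1, -1]].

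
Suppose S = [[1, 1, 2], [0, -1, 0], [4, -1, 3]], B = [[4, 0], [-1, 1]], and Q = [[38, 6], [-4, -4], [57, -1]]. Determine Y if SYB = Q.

Left-multiply by S⁻¹ and right-multiply by B⁻¹: Y = S⁻¹QB⁻¹.
det S = 5; the adjugate gives S⁻¹ = [[-3/5, -1, 2/5], [0, -1, 0], [4/5, 1, -1/5]].
B has determinant 4; B⁻¹ = [[1/4, 0], [1/4, 1]].
S⁻¹Q = [[4, 0], [4, 4], [15, 1]].
Y = (S⁻¹Q)B⁻¹ = [[1, 0], [2, 4], [4, 1]].

Y = [[1, 0], [2, 4], [4, 1]]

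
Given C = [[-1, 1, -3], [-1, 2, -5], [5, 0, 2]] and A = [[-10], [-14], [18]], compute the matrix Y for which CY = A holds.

Y = [[2], [4], [4]]

C is on the left of Y, so left-multiply by C⁻¹: Y = C⁻¹A.
C has determinant 3; C⁻¹ = [[4/3, -2/3, 1/3], [-23/3, 13/3, -2/3], [-10/3, 5/3, -1/3]].
Y = C⁻¹A = [[4/3, -2/3, 1/3], [-23/3, 13/3, -2/3], [-10/3, 5/3, -1/3]] · [[-10], [-14], [18]] = [[2], [4], [4]].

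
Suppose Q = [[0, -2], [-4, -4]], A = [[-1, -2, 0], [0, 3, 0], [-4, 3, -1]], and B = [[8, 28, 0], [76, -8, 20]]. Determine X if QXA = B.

X = [[-5, -3, 5], [4, -2, 0]]

Left-multiply by Q⁻¹ and right-multiply by A⁻¹: X = Q⁻¹BA⁻¹.
Q has determinant -8; Q⁻¹ = [[1/2, -1/4], [-1/2, 0]].
det A = 3, so A⁻¹ = [[-1, -2/3, 0], [0, 1/3, 0], [4, 11/3, -1]].
Q⁻¹B = [[-15, 16, -5], [-4, -14, 0]].
X = (Q⁻¹B)A⁻¹ = [[-5, -3, 5], [4, -2, 0]].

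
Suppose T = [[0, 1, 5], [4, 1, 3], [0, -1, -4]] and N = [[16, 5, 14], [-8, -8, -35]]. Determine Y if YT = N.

T is on the right of Y, so right-multiply by T⁻¹: Y = NT⁻¹.
det T = -4; the adjugate gives T⁻¹ = [[1/4, 1/4, 1/2], [-4, 0, -5], [1, 0, 1]].
Y = NT⁻¹ = [[16, 5, 14], [-8, -8, -35]] · [[1/4, 1/4, 1/2], [-4, 0, -5], [1, 0, 1]] = [[-2, 4, -3], [-5, -2, 1]].

Y = [[-2, 4, -3], [-5, -2, 1]]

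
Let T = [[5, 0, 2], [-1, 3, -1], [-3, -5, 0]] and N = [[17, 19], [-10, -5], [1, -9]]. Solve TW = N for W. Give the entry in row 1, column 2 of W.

3

Left-multiplying both sides by T⁻¹ gives W = T⁻¹N.
det T = 3; the adjugate gives T⁻¹ = [[-5/3, -10/3, -2], [1, 2, 1], [14/3, 25/3, 5]].
W = T⁻¹N = [[-5/3, -10/3, -2], [1, 2, 1], [14/3, 25/3, 5]] · [[17, 19], [-10, -5], [1, -9]] = [[3, 3], [-2, 0], [1, 2]].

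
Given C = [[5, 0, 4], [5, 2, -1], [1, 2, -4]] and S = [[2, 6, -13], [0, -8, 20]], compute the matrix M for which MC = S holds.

Since C sits to the right of M, M = SC⁻¹.
det C = 2, so C⁻¹ = [[-3, 4, -4], [19/2, -12, 25/2], [4, -5, 5]].
M = SC⁻¹ = [[2, 6, -13], [0, -8, 20]] · [[-3, 4, -4], [19/2, -12, 25/2], [4, -5, 5]] = [[-1, 1, 2], [4, -4, 0]].

M = [[-1, 1, 2], [4, -4, 0]]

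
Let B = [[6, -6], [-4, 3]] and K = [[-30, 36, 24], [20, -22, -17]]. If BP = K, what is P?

P = [[-5, 4, 5], [0, -2, 1]]

B is on the left of P, so left-multiply by B⁻¹: P = B⁻¹K.
det B = -6; the adjugate gives B⁻¹ = [[-1/2, -1], [-2/3, -1]].
P = B⁻¹K = [[-1/2, -1], [-2/3, -1]] · [[-30, 36, 24], [20, -22, -17]] = [[-5, 4, 5], [0, -2, 1]].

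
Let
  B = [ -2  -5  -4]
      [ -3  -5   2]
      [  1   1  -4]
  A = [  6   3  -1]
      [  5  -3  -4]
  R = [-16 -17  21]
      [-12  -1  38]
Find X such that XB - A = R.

XB = R + A = [[-10, -14, 20], [-7, -4, 34]].
B is on the right of X, so right-multiply by B⁻¹: X = (R + A)B⁻¹.
B has determinant 6; B⁻¹ = [[3, -4, -5], [-5/3, 2, 8/3], [1/3, -1/2, -5/6]].
X = (R + A)B⁻¹ = [[0, 2, -4], [-3, 3, -4]].

X = [[0, 2, -4], [-3, 3, -4]]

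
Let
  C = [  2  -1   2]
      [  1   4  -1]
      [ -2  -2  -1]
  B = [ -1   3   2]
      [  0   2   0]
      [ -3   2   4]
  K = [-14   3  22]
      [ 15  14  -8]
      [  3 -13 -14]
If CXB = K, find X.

X = [[5, -5, -3], [3, -1, -1], [-1, 0, 4]]

Isolating X: multiply by C⁻¹ from the left and B⁻¹ from the right, so X = C⁻¹KB⁻¹.
C has determinant -3; C⁻¹ = [[2, 5/3, 7/3], [-1, -2/3, -4/3], [-2, -2, -3]].
det B = 4; the adjugate gives B⁻¹ = [[2, -2, -1], [0, 1/2, 0], [3/2, -7/4, -1/2]].
C⁻¹K = [[4, -1, -2], [0, 5, 2], [-11, 5, 14]].
X = (C⁻¹K)B⁻¹ = [[5, -5, -3], [3, -1, -1], [-1, 0, 4]].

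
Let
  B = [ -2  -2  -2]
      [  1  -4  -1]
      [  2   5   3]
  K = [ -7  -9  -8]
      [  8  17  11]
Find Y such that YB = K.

Y = [[5, 1, 1], [-1, 0, 3]]

Since B sits to the right of Y, Y = KB⁻¹.
B has determinant -2; B⁻¹ = [[7/2, 2, 3], [5/2, 1, 2], [-13/2, -3, -5]].
Y = KB⁻¹ = [[-7, -9, -8], [8, 17, 11]] · [[7/2, 2, 3], [5/2, 1, 2], [-13/2, -3, -5]] = [[5, 1, 1], [-1, 0, 3]].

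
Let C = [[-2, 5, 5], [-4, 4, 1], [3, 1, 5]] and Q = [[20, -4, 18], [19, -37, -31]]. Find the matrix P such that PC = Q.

P = [[0, -2, 4], [-2, -6, -3]]

Since C sits to the right of P, P = QC⁻¹.
det C = -3; the adjugate gives C⁻¹ = [[-19/3, 20/3, 5], [-23/3, 25/3, 6], [16/3, -17/3, -4]].
P = QC⁻¹ = [[20, -4, 18], [19, -37, -31]] · [[-19/3, 20/3, 5], [-23/3, 25/3, 6], [16/3, -17/3, -4]] = [[0, -2, 4], [-2, -6, -3]].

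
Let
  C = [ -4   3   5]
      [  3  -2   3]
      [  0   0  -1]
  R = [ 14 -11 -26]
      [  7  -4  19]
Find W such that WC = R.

W = [[-5, -2, -5], [2, 5, 6]]

Since C sits to the right of W, W = RC⁻¹.
det C = 1, so C⁻¹ = [[2, 3, 19], [3, 4, 27], [0, 0, -1]].
W = RC⁻¹ = [[14, -11, -26], [7, -4, 19]] · [[2, 3, 19], [3, 4, 27], [0, 0, -1]] = [[-5, -2, -5], [2, 5, 6]].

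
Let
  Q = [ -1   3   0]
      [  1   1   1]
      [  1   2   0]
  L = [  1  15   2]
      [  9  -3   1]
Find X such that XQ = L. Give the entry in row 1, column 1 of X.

Since Q sits to the right of X, X = LQ⁻¹.
det Q = 5, so Q⁻¹ = [[-2/5, 0, 3/5], [1/5, 0, 1/5], [1/5, 1, -4/5]].
X = LQ⁻¹ = [[1, 15, 2], [9, -3, 1]] · [[-2/5, 0, 3/5], [1/5, 0, 1/5], [1/5, 1, -4/5]] = [[3, 2, 2], [-4, 1, 4]].

3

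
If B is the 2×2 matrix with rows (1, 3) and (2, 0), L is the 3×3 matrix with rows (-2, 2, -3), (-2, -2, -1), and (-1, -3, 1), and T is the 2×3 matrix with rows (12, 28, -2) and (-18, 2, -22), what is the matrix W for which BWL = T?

W = [[1, 5, -3], [1, -5, 1]]

W = B⁻¹TL⁻¹ (apply B⁻¹ on the left and L⁻¹ on the right).
det B = -6, so B⁻¹ = [[0, 1/2], [1/3, -1/6]].
L has determinant 4; L⁻¹ = [[-5/4, 7/4, -2], [3/4, -5/4, 1], [1, -2, 2]].
B⁻¹T = [[-9, 1, -11], [7, 9, 3]].
W = (B⁻¹T)L⁻¹ = [[1, 5, -3], [1, -5, 1]].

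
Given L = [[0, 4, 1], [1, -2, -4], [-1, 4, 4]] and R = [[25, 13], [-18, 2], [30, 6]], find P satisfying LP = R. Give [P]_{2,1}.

6

Since L multiplies P on the left, P = L⁻¹R.
det L = 2, so L⁻¹ = [[4, -6, -7], [0, 1/2, 1/2], [1, -2, -2]].
P = L⁻¹R = [[4, -6, -7], [0, 1/2, 1/2], [1, -2, -2]] · [[25, 13], [-18, 2], [30, 6]] = [[-2, -2], [6, 4], [1, -3]].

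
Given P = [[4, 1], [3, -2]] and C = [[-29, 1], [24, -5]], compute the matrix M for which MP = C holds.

M = [[-5, -3], [3, 4]]

P is on the right of M, so right-multiply by P⁻¹: M = CP⁻¹.
det P = -11; the adjugate gives P⁻¹ = [[2/11, 1/11], [3/11, -4/11]].
M = CP⁻¹ = [[-29, 1], [24, -5]] · [[2/11, 1/11], [3/11, -4/11]] = [[-5, -3], [3, 4]].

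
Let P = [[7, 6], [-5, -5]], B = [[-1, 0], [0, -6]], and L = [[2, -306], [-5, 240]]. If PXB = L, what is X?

X = [[4, 3], [-5, 5]]

X = P⁻¹LB⁻¹ (apply P⁻¹ on the left and B⁻¹ on the right).
det P = -5, so P⁻¹ = [[1, 6/5], [-1, -7/5]].
det B = 6; the adjugate gives B⁻¹ = [[-1, 0], [0, -1/6]].
P⁻¹L = [[-4, -18], [5, -30]].
X = (P⁻¹L)B⁻¹ = [[4, 3], [-5, 5]].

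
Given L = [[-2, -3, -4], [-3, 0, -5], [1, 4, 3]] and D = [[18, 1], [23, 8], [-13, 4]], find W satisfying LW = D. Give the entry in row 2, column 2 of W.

Since L multiplies W on the left, W = L⁻¹D.
L has determinant -4; L⁻¹ = [[-5, 7/4, -15/4], [-1, 1/2, -1/2], [3, -5/4, 9/4]].
W = L⁻¹D = [[-5, 7/4, -15/4], [-1, 1/2, -1/2], [3, -5/4, 9/4]] · [[18, 1], [23, 8], [-13, 4]] = [[-1, -6], [0, 1], [-4, 2]].

1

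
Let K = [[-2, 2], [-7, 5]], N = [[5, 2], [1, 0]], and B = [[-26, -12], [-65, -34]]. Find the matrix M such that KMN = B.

M = [[1, -5], [-2, -3]]

Isolating M: multiply by K⁻¹ from the left and N⁻¹ from the right, so M = K⁻¹BN⁻¹.
K has determinant 4; K⁻¹ = [[5/4, -1/2], [7/4, -1/2]].
det N = -2, so N⁻¹ = [[0, 1], [1/2, -5/2]].
K⁻¹B = [[0, 2], [-13, -4]].
M = (K⁻¹B)N⁻¹ = [[1, -5], [-2, -3]].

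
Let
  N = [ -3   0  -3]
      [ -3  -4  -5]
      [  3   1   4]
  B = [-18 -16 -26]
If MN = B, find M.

M = [[2, 4, 0]]

Since N sits to the right of M, M = BN⁻¹.
N has determinant 6; N⁻¹ = [[-11/6, -1/2, -2], [-1/2, -1/2, -1], [3/2, 1/2, 2]].
M = BN⁻¹ = [[-18, -16, -26]] · [[-11/6, -1/2, -2], [-1/2, -1/2, -1], [3/2, 1/2, 2]] = [[2, 4, 0]].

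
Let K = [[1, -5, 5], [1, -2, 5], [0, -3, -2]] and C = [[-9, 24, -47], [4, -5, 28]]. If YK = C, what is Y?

Y = [[-3, -6, 1], [3, 1, -4]]

K is on the right of Y, so right-multiply by K⁻¹: Y = CK⁻¹.
det K = -6, so K⁻¹ = [[-19/6, 25/6, 5/2], [-1/3, 1/3, 0], [1/2, -1/2, -1/2]].
Y = CK⁻¹ = [[-9, 24, -47], [4, -5, 28]] · [[-19/6, 25/6, 5/2], [-1/3, 1/3, 0], [1/2, -1/2, -1/2]] = [[-3, -6, 1], [3, 1, -4]].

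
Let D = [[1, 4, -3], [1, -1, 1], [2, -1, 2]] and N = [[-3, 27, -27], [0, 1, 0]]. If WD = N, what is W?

Since D sits to the right of W, W = ND⁻¹.
det D = -4; the adjugate gives D⁻¹ = [[1/4, 5/4, -1/4], [0, -2, 1], [-1/4, -9/4, 5/4]].
W = ND⁻¹ = [[-3, 27, -27], [0, 1, 0]] · [[1/4, 5/4, -1/4], [0, -2, 1], [-1/4, -9/4, 5/4]] = [[6, 3, -6], [0, -2, 1]].

W = [[6, 3, -6], [0, -2, 1]]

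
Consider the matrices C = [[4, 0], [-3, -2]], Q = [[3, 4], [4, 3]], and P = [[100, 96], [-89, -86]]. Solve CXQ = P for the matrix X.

Isolating X: multiply by C⁻¹ from the left and Q⁻¹ from the right, so X = C⁻¹PQ⁻¹.
det C = -8; the adjugate gives C⁻¹ = [[1/4, 0], [-3/8, -1/2]].
det Q = -7, so Q⁻¹ = [[-3/7, 4/7], [4/7, -3/7]].
C⁻¹P = [[25, 24], [7, 7]].
X = (C⁻¹P)Q⁻¹ = [[3, 4], [1, 1]].

X = [[3, 4], [1, 1]]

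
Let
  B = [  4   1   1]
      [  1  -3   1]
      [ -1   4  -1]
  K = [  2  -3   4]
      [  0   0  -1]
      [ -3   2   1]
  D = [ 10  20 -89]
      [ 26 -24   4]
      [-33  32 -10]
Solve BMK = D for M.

M = [[-4, 3, -4], [-2, -1, 1], [2, 0, 1]]

M = B⁻¹DK⁻¹ (apply B⁻¹ on the left and K⁻¹ on the right).
det B = -3, so B⁻¹ = [[1/3, -5/3, -4/3], [0, 1, 1], [-1/3, 17/3, 13/3]].
K has determinant -5; K⁻¹ = [[-2/5, -11/5, -3/5], [-3/5, -14/5, -2/5], [0, -1, 0]].
B⁻¹D = [[4, 4, -23], [-7, 8, -6], [1, -4, 9]].
M = (B⁻¹D)K⁻¹ = [[-4, 3, -4], [-2, -1, 1], [2, 0, 1]].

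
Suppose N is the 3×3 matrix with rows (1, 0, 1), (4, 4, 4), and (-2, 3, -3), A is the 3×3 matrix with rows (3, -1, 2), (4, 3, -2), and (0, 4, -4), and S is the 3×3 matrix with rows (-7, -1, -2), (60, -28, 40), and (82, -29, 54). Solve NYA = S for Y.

Left-multiply by N⁻¹ and right-multiply by A⁻¹: Y = N⁻¹SA⁻¹.
det N = -4; the adjugate gives N⁻¹ = [[6, -3/4, 1], [-1, 1/4, 0], [-5, 3/4, -1]].
det A = 4; the adjugate gives A⁻¹ = [[-1, 1, -1], [4, -3, 7/2], [4, -3, 13/4]].
N⁻¹S = [[-5, -14, 12], [22, -6, 12], [-2, 13, -14]].
Y = (N⁻¹S)A⁻¹ = [[-3, 1, -5], [2, 4, -4], [-2, 1, 2]].

Y = [[-3, 1, -5], [2, 4, -4], [-2, 1, 2]]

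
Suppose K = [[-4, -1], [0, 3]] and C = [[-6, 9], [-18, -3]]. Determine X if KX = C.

Left-multiplying both sides by K⁻¹ gives X = K⁻¹C.
K has determinant -12; K⁻¹ = [[-1/4, -1/12], [0, 1/3]].
X = K⁻¹C = [[-1/4, -1/12], [0, 1/3]] · [[-6, 9], [-18, -3]] = [[3, -2], [-6, -1]].

X = [[3, -2], [-6, -1]]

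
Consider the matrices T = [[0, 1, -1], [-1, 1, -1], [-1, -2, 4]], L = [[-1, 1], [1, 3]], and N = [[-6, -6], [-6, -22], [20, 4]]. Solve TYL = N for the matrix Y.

Y = T⁻¹NL⁻¹ (apply T⁻¹ on the left and L⁻¹ on the right).
det T = 2; the adjugate gives T⁻¹ = [[1, -1, 0], [5/2, -1/2, 1/2], [3/2, -1/2, 1/2]].
det L = -4, so L⁻¹ = [[-3/4, 1/4], [1/4, 1/4]].
T⁻¹N = [[0, 16], [-2, -2], [4, 4]].
Y = (T⁻¹N)L⁻¹ = [[4, 4], [1, -1], [-2, 2]].

Y = [[4, 4], [1, -1], [-2, 2]]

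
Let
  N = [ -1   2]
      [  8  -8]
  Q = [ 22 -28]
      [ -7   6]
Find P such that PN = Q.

Right-multiplying both sides by N⁻¹ gives P = QN⁻¹.
N has determinant -8; N⁻¹ = [[1, 1/4], [1, 1/8]].
P = QN⁻¹ = [[22, -28], [-7, 6]] · [[1, 1/4], [1, 1/8]] = [[-6, 2], [-1, -1]].

P = [[-6, 2], [-1, -1]]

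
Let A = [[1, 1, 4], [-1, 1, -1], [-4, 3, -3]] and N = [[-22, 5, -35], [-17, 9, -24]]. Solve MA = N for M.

Right-multiplying both sides by A⁻¹ gives M = NA⁻¹.
A has determinant 5; A⁻¹ = [[0, 3, -1], [1/5, 13/5, -3/5], [1/5, -7/5, 2/5]].
M = NA⁻¹ = [[-22, 5, -35], [-17, 9, -24]] · [[0, 3, -1], [1/5, 13/5, -3/5], [1/5, -7/5, 2/5]] = [[-6, -4, 5], [-3, 6, 2]].

M = [[-6, -4, 5], [-3, 6, 2]]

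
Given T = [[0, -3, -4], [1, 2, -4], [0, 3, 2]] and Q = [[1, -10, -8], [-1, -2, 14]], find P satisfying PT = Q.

P = [[-2, 1, -6], [-5, -1, -5]]

Right-multiplying both sides by T⁻¹ gives P = QT⁻¹.
det T = -6; the adjugate gives T⁻¹ = [[-8/3, 1, -10/3], [1/3, 0, 2/3], [-1/2, 0, -1/2]].
P = QT⁻¹ = [[1, -10, -8], [-1, -2, 14]] · [[-8/3, 1, -10/3], [1/3, 0, 2/3], [-1/2, 0, -1/2]] = [[-2, 1, -6], [-5, -1, -5]].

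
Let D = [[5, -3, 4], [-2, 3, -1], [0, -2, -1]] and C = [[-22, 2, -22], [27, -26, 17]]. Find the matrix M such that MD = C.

M = [[-6, -4, 2], [5, -1, 4]]

D is on the right of M, so right-multiply by D⁻¹: M = CD⁻¹.
D has determinant -3; D⁻¹ = [[5/3, 11/3, 3], [2/3, 5/3, 1], [-4/3, -10/3, -3]].
M = CD⁻¹ = [[-22, 2, -22], [27, -26, 17]] · [[5/3, 11/3, 3], [2/3, 5/3, 1], [-4/3, -10/3, -3]] = [[-6, -4, 2], [5, -1, 4]].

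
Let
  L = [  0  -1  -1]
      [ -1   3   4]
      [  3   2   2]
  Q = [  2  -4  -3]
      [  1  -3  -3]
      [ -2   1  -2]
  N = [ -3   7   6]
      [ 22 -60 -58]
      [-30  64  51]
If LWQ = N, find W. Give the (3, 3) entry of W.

2

W = L⁻¹NQ⁻¹ (apply L⁻¹ on the left and Q⁻¹ on the right).
det L = -3, so L⁻¹ = [[2/3, 0, 1/3], [-14/3, -1, -1/3], [11/3, 1, 1/3]].
det Q = 1, so Q⁻¹ = [[9, -11, 3], [8, -10, 3], [-5, 6, -2]].
L⁻¹N = [[-12, 26, 21], [2, 6, 13], [1, -13, -19]].
W = (L⁻¹N)Q⁻¹ = [[-5, -2, 0], [1, -4, -2], [0, 5, 2]].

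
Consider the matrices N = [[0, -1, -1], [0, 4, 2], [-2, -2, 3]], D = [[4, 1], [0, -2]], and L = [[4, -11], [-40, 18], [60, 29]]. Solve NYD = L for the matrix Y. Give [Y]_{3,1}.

Left-multiply by N⁻¹ and right-multiply by D⁻¹: Y = N⁻¹LD⁻¹.
det N = -4, so N⁻¹ = [[-4, -5/4, -1/2], [1, 1/2, 0], [-2, -1/2, 0]].
D has determinant -8; D⁻¹ = [[1/4, 1/8], [0, -1/2]].
N⁻¹L = [[4, 7], [-16, -2], [12, 13]].
Y = (N⁻¹L)D⁻¹ = [[1, -3], [-4, -1], [3, -5]].

3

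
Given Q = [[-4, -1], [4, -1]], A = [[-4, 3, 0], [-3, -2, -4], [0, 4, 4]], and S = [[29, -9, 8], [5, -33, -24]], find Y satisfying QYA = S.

Y = [[-3, 5, 4], [5, -1, 1]]

Isolating Y: multiply by Q⁻¹ from the left and A⁻¹ from the right, so Y = Q⁻¹SA⁻¹.
det Q = 8, so Q⁻¹ = [[-1/8, 1/8], [-1/2, -1/2]].
det A = 4, so A⁻¹ = [[2, -3, -3], [3, -4, -4], [-3, 4, 17/4]].
Q⁻¹S = [[-3, -3, -4], [-17, 21, 8]].
Y = (Q⁻¹S)A⁻¹ = [[-3, 5, 4], [5, -1, 1]].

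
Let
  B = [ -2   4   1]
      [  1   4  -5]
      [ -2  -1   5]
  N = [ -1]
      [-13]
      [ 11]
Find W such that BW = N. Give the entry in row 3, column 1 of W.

Since B multiplies W on the left, W = B⁻¹N.
det B = -3; the adjugate gives B⁻¹ = [[-5, 7, 8], [-5/3, 8/3, 3], [-7/3, 10/3, 4]].
W = B⁻¹N = [[-5, 7, 8], [-5/3, 8/3, 3], [-7/3, 10/3, 4]] · [[-1], [-13], [11]] = [[2], [0], [3]].

3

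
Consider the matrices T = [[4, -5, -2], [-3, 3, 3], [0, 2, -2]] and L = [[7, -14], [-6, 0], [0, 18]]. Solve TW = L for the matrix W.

T is on the left of W, so left-multiply by T⁻¹: W = T⁻¹L.
T has determinant -6; T⁻¹ = [[2, 7/3, 3/2], [1, 4/3, 1], [1, 4/3, 1/2]].
W = T⁻¹L = [[2, 7/3, 3/2], [1, 4/3, 1], [1, 4/3, 1/2]] · [[7, -14], [-6, 0], [0, 18]] = [[0, -1], [-1, 4], [-1, -5]].

W = [[0, -1], [-1, 4], [-1, -5]]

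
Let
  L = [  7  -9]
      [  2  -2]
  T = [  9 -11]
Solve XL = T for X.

Right-multiplying both sides by L⁻¹ gives X = TL⁻¹.
det L = 4; the adjugate gives L⁻¹ = [[-1/2, 9/4], [-1/2, 7/4]].
X = TL⁻¹ = [[9, -11]] · [[-1/2, 9/4], [-1/2, 7/4]] = [[1, 1]].

X = [[1, 1]]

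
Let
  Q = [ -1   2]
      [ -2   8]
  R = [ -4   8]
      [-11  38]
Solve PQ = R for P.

P = [[4, 0], [3, 4]]

Right-multiplying both sides by Q⁻¹ gives P = RQ⁻¹.
det Q = -4, so Q⁻¹ = [[-2, 1/2], [-1/2, 1/4]].
P = RQ⁻¹ = [[-4, 8], [-11, 38]] · [[-2, 1/2], [-1/2, 1/4]] = [[4, 0], [3, 4]].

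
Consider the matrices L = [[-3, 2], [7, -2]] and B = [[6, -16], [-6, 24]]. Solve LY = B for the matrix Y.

Y = [[0, 2], [3, -5]]

L is on the left of Y, so left-multiply by L⁻¹: Y = L⁻¹B.
L has determinant -8; L⁻¹ = [[1/4, 1/4], [7/8, 3/8]].
Y = L⁻¹B = [[1/4, 1/4], [7/8, 3/8]] · [[6, -16], [-6, 24]] = [[0, 2], [3, -5]].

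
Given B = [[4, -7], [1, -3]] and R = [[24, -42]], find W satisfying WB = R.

W = [[6, 0]]

B is on the right of W, so right-multiply by B⁻¹: W = RB⁻¹.
det B = -5, so B⁻¹ = [[3/5, -7/5], [1/5, -4/5]].
W = RB⁻¹ = [[24, -42]] · [[3/5, -7/5], [1/5, -4/5]] = [[6, 0]].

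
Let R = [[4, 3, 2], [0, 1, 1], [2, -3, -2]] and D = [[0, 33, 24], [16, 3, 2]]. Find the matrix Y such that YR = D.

Y = [[3, 6, -6], [3, 0, 2]]

Since R sits to the right of Y, Y = DR⁻¹.
det R = 6, so R⁻¹ = [[1/6, 0, 1/6], [1/3, -2, -2/3], [-1/3, 3, 2/3]].
Y = DR⁻¹ = [[0, 33, 24], [16, 3, 2]] · [[1/6, 0, 1/6], [1/3, -2, -2/3], [-1/3, 3, 2/3]] = [[3, 6, -6], [3, 0, 2]].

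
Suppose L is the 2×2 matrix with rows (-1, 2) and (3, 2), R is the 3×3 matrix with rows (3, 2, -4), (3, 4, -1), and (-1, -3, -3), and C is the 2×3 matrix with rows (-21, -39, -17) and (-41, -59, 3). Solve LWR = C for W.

Left-multiply by L⁻¹ and right-multiply by R⁻¹: W = L⁻¹CR⁻¹.
det L = -8; the adjugate gives L⁻¹ = [[-1/4, 1/4], [3/8, 1/8]].
det R = -5; the adjugate gives R⁻¹ = [[3, -18/5, -14/5], [-2, 13/5, 9/5], [1, -7/5, -6/5]].
L⁻¹C = [[-5, -5, 5], [-13, -22, -6]].
W = (L⁻¹C)R⁻¹ = [[0, -2, -1], [-1, -2, 4]].

W = [[0, -2, -1], [-1, -2, 4]]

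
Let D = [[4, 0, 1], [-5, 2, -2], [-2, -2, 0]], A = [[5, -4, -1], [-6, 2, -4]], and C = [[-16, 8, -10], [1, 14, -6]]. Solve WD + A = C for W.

WD = C − A = [[-21, 12, -9], [7, 12, -2]].
D is on the right of W, so right-multiply by D⁻¹: W = (C − A)D⁻¹.
det D = -2; the adjugate gives D⁻¹ = [[2, 1, 1], [-2, -1, -3/2], [-7, -4, -4]].
W = (C − A)D⁻¹ = [[-3, 3, -3], [4, 3, -3]].

W = [[-3, 3, -3], [4, 3, -3]]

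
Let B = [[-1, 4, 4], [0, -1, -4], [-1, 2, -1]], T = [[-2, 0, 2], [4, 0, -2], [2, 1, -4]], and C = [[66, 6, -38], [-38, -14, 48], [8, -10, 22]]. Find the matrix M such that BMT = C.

Isolating M: multiply by B⁻¹ from the left and T⁻¹ from the right, so M = B⁻¹CT⁻¹.
det B = 3, so B⁻¹ = [[3, 4, -4], [4/3, 5/3, -4/3], [-1/3, -2/3, 1/3]].
T has determinant 4; T⁻¹ = [[1/2, 1/2, 0], [3, 1, 1], [1, 1/2, 0]].
B⁻¹C = [[14, 2, -10], [14, -2, 0], [6, 4, -12]].
M = (B⁻¹C)T⁻¹ = [[3, 4, 2], [1, 5, -2], [3, 1, 4]].

M = [[3, 4, 2], [1, 5, -2], [3, 1, 4]]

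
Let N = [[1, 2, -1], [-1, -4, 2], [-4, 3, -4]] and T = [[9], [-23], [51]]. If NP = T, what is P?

P = [[-5], [5], [-4]]

N is on the left of P, so left-multiply by N⁻¹: P = N⁻¹T.
det N = 5, so N⁻¹ = [[2, 1, 0], [-12/5, -8/5, -1/5], [-19/5, -11/5, -2/5]].
P = N⁻¹T = [[2, 1, 0], [-12/5, -8/5, -1/5], [-19/5, -11/5, -2/5]] · [[9], [-23], [51]] = [[-5], [5], [-4]].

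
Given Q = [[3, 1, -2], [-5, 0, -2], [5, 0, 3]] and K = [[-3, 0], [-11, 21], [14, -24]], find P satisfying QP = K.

Q is on the left of P, so left-multiply by Q⁻¹: P = Q⁻¹K.
Q has determinant 5; Q⁻¹ = [[0, -3/5, -2/5], [1, 19/5, 16/5], [0, 1, 1]].
P = Q⁻¹K = [[0, -3/5, -2/5], [1, 19/5, 16/5], [0, 1, 1]] · [[-3, 0], [-11, 21], [14, -24]] = [[1, -3], [0, 3], [3, -3]].

P = [[1, -3], [0, 3], [3, -3]]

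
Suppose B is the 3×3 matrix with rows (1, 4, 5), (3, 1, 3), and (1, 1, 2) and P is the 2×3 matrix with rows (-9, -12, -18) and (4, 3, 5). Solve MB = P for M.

Right-multiplying both sides by B⁻¹ gives M = PB⁻¹.
det B = -3; the adjugate gives B⁻¹ = [[1/3, 1, -7/3], [1, 1, -4], [-2/3, -1, 11/3]].
M = PB⁻¹ = [[-9, -12, -18], [4, 3, 5]] · [[1/3, 1, -7/3], [1, 1, -4], [-2/3, -1, 11/3]] = [[-3, -3, 3], [1, 2, -3]].

M = [[-3, -3, 3], [1, 2, -3]]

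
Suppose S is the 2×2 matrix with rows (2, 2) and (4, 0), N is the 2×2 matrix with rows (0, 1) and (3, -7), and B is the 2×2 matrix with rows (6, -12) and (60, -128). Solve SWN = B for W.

Isolating W: multiply by S⁻¹ from the left and N⁻¹ from the right, so W = S⁻¹BN⁻¹.
det S = -8, so S⁻¹ = [[0, 1/4], [1/2, -1/4]].
det N = -3, so N⁻¹ = [[7/3, 1/3], [1, 0]].
S⁻¹B = [[15, -32], [-12, 26]].
W = (S⁻¹B)N⁻¹ = [[3, 5], [-2, -4]].

W = [[3, 5], [-2, -4]]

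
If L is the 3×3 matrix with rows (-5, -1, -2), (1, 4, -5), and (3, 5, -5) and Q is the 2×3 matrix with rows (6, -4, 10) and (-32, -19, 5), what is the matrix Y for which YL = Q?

Y = [[0, -6, 4], [5, -1, -2]]

Right-multiplying both sides by L⁻¹ gives Y = QL⁻¹.
det L = -1, so L⁻¹ = [[-5, 15, -13], [10, -31, 27], [7, -22, 19]].
Y = QL⁻¹ = [[6, -4, 10], [-32, -19, 5]] · [[-5, 15, -13], [10, -31, 27], [7, -22, 19]] = [[0, -6, 4], [5, -1, -2]].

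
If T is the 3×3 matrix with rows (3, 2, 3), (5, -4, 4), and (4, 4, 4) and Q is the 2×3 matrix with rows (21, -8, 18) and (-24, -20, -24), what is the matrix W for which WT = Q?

T is on the right of W, so right-multiply by T⁻¹: W = QT⁻¹.
det T = 4; the adjugate gives T⁻¹ = [[-8, 1, 5], [-1, 0, 3/4], [9, -1, -11/2]].
W = QT⁻¹ = [[21, -8, 18], [-24, -20, -24]] · [[-8, 1, 5], [-1, 0, 3/4], [9, -1, -11/2]] = [[2, 3, 0], [-4, 0, -3]].

W = [[2, 3, 0], [-4, 0, -3]]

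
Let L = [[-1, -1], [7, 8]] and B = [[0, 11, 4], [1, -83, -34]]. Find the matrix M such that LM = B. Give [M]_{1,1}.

-1

Left-multiplying both sides by L⁻¹ gives M = L⁻¹B.
det L = -1, so L⁻¹ = [[-8, -1], [7, 1]].
M = L⁻¹B = [[-8, -1], [7, 1]] · [[0, 11, 4], [1, -83, -34]] = [[-1, -5, 2], [1, -6, -6]].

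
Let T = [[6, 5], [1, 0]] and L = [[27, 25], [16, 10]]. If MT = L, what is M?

Right-multiplying both sides by T⁻¹ gives M = LT⁻¹.
T has determinant -5; T⁻¹ = [[0, 1], [1/5, -6/5]].
M = LT⁻¹ = [[27, 25], [16, 10]] · [[0, 1], [1/5, -6/5]] = [[5, -3], [2, 4]].

M = [[5, -3], [2, 4]]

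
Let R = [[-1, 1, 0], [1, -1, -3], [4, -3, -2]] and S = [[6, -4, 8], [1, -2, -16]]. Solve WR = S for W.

W = [[-2, -4, 2], [1, 6, -1]]

R is on the right of W, so right-multiply by R⁻¹: W = SR⁻¹.
det R = -3; the adjugate gives R⁻¹ = [[7/3, -2/3, 1], [10/3, -2/3, 1], [-1/3, -1/3, 0]].
W = SR⁻¹ = [[6, -4, 8], [1, -2, -16]] · [[7/3, -2/3, 1], [10/3, -2/3, 1], [-1/3, -1/3, 0]] = [[-2, -4, 2], [1, 6, -1]].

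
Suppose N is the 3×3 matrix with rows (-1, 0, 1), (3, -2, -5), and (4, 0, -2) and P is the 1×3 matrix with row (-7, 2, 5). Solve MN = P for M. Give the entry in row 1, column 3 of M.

Right-multiplying both sides by N⁻¹ gives M = PN⁻¹.
det N = 4, so N⁻¹ = [[1, 0, 1/2], [-7/2, -1/2, -1/2], [2, 0, 1/2]].
M = PN⁻¹ = [[-7, 2, 5]] · [[1, 0, 1/2], [-7/2, -1/2, -1/2], [2, 0, 1/2]] = [[-4, -1, -2]].

-2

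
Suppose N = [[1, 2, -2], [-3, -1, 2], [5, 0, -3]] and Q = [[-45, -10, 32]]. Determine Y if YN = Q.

Right-multiplying both sides by N⁻¹ gives Y = QN⁻¹.
det N = -5; the adjugate gives N⁻¹ = [[-3/5, -6/5, -2/5], [-1/5, -7/5, -4/5], [-1, -2, -1]].
Y = QN⁻¹ = [[-45, -10, 32]] · [[-3/5, -6/5, -2/5], [-1/5, -7/5, -4/5], [-1, -2, -1]] = [[-3, 4, -6]].

Y = [[-3, 4, -6]]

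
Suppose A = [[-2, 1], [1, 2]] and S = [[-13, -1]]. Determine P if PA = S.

Since A sits to the right of P, P = SA⁻¹.
det A = -5; the adjugate gives A⁻¹ = [[-2/5, 1/5], [1/5, 2/5]].
P = SA⁻¹ = [[-13, -1]] · [[-2/5, 1/5], [1/5, 2/5]] = [[5, -3]].

P = [[5, -3]]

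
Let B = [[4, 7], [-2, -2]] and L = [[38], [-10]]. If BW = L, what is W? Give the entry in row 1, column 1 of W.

-1

B is on the left of W, so left-multiply by B⁻¹: W = B⁻¹L.
det B = 6; the adjugate gives B⁻¹ = [[-1/3, -7/6], [1/3, 2/3]].
W = B⁻¹L = [[-1/3, -7/6], [1/3, 2/3]] · [[38], [-10]] = [[-1], [6]].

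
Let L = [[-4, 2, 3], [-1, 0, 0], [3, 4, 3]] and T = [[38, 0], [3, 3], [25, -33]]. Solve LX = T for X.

L is on the left of X, so left-multiply by L⁻¹: X = L⁻¹T.
det L = -6, so L⁻¹ = [[0, -1, 0], [-1/2, 7/2, 1/2], [2/3, -11/3, -1/3]].
X = L⁻¹T = [[0, -1, 0], [-1/2, 7/2, 1/2], [2/3, -11/3, -1/3]] · [[38, 0], [3, 3], [25, -33]] = [[-3, -3], [4, -6], [6, 0]].

X = [[-3, -3], [4, -6], [6, 0]]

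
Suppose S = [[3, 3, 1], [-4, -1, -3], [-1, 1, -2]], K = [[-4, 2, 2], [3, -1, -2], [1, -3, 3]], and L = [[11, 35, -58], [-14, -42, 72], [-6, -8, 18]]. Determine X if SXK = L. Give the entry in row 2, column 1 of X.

Left-multiply by S⁻¹ and right-multiply by K⁻¹: X = S⁻¹LK⁻¹.
det S = -5, so S⁻¹ = [[-1, -7/5, 8/5], [1, 1, -1], [1, 6/5, -9/5]].
det K = -2; the adjugate gives K⁻¹ = [[9/2, 6, 1], [11/2, 7, 1], [4, 5, 1]].
S⁻¹L = [[-1, 11, -14], [3, 1, -4], [5, -1, -4]].
X = (S⁻¹L)K⁻¹ = [[0, 1, -4], [3, 5, 0], [1, 3, 0]].

3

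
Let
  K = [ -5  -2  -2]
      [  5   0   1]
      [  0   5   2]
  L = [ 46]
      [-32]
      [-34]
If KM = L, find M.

M = [[-6], [-6], [-2]]

K is on the left of M, so left-multiply by K⁻¹: M = K⁻¹L.
det K = -5; the adjugate gives K⁻¹ = [[1, 6/5, 2/5], [2, 2, 1], [-5, -5, -2]].
M = K⁻¹L = [[1, 6/5, 2/5], [2, 2, 1], [-5, -5, -2]] · [[46], [-32], [-34]] = [[-6], [-6], [-2]].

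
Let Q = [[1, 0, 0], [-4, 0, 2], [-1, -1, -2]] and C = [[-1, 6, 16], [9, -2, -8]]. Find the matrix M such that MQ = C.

M = [[1, 2, -6], [3, -2, 2]]

Since Q sits to the right of M, M = CQ⁻¹.
Q has determinant 2; Q⁻¹ = [[1, 0, 0], [-5, -1, -1], [2, 1/2, 0]].
M = CQ⁻¹ = [[-1, 6, 16], [9, -2, -8]] · [[1, 0, 0], [-5, -1, -1], [2, 1/2, 0]] = [[1, 2, -6], [3, -2, 2]].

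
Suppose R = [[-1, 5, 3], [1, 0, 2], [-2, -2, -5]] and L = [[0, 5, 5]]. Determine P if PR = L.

P = [[1, 1, 0]]

Right-multiplying both sides by R⁻¹ gives P = LR⁻¹.
det R = -5, so R⁻¹ = [[-4/5, -19/5, -2], [-1/5, -11/5, -1], [2/5, 12/5, 1]].
P = LR⁻¹ = [[0, 5, 5]] · [[-4/5, -19/5, -2], [-1/5, -11/5, -1], [2/5, 12/5, 1]] = [[1, 1, 0]].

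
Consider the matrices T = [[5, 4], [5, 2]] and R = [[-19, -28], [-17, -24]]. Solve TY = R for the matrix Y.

Since T multiplies Y on the left, Y = T⁻¹R.
det T = -10; the adjugate gives T⁻¹ = [[-1/5, 2/5], [1/2, -1/2]].
Y = T⁻¹R = [[-1/5, 2/5], [1/2, -1/2]] · [[-19, -28], [-17, -24]] = [[-3, -4], [-1, -2]].

Y = [[-3, -4], [-1, -2]]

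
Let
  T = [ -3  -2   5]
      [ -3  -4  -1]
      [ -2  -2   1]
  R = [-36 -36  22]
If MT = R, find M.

M = [[4, 4, 6]]

Since T sits to the right of M, M = RT⁻¹.
det T = -2, so T⁻¹ = [[3, 4, -11], [-5/2, -7/2, 9], [1, 1, -3]].
M = RT⁻¹ = [[-36, -36, 22]] · [[3, 4, -11], [-5/2, -7/2, 9], [1, 1, -3]] = [[4, 4, 6]].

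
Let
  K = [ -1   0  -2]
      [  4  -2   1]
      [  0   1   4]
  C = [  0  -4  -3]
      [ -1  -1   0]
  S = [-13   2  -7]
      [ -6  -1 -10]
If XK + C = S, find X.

X = [[5, -2, 2], [5, 0, 0]]

XK = S − C = [[-13, 6, -4], [-5, 0, -10]].
Right-multiplying both sides by K⁻¹ gives X = (S − C)K⁻¹.
det K = 1; the adjugate gives K⁻¹ = [[-9, -2, -4], [-16, -4, -7], [4, 1, 2]].
X = (S − C)K⁻¹ = [[5, -2, 2], [5, 0, 0]].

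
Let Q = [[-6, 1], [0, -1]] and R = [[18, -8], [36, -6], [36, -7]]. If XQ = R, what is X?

X = [[-3, 5], [-6, 0], [-6, 1]]

Q is on the right of X, so right-multiply by Q⁻¹: X = RQ⁻¹.
Q has determinant 6; Q⁻¹ = [[-1/6, -1/6], [0, -1]].
X = RQ⁻¹ = [[18, -8], [36, -6], [36, -7]] · [[-1/6, -1/6], [0, -1]] = [[-3, 5], [-6, 0], [-6, 1]].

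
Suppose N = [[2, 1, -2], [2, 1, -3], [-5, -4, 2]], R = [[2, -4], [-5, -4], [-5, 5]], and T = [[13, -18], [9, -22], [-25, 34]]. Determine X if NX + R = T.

X = [[2, -1], [1, -4], [-3, 4]]

NX = T − R = [[11, -14], [14, -18], [-20, 29]].
Since N multiplies X on the left, X = N⁻¹(T − R).
det N = -3; the adjugate gives N⁻¹ = [[10/3, -2, 1/3], [-11/3, 2, -2/3], [1, -1, 0]].
X = N⁻¹(T − R) = [[2, -1], [1, -4], [-3, 4]].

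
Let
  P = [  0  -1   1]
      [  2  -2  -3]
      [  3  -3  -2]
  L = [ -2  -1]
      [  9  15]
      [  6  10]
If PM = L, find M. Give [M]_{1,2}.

-4

Left-multiplying both sides by P⁻¹ gives M = P⁻¹L.
det P = 5, so P⁻¹ = [[-1, -1, 1], [-1, -3/5, 2/5], [0, -3/5, 2/5]].
M = P⁻¹L = [[-1, -1, 1], [-1, -3/5, 2/5], [0, -3/5, 2/5]] · [[-2, -1], [9, 15], [6, 10]] = [[-1, -4], [-1, -4], [-3, -5]].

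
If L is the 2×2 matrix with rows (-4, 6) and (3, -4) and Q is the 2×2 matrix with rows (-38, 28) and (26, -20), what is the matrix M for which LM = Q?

M = [[2, -4], [-5, 2]]

Since L multiplies M on the left, M = L⁻¹Q.
det L = -2, so L⁻¹ = [[2, 3], [3/2, 2]].
M = L⁻¹Q = [[2, 3], [3/2, 2]] · [[-38, 28], [26, -20]] = [[2, -4], [-5, 2]].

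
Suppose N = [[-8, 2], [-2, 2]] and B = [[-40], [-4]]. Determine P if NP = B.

P = [[6], [4]]

Left-multiplying both sides by N⁻¹ gives P = N⁻¹B.
det N = -12, so N⁻¹ = [[-1/6, 1/6], [-1/6, 2/3]].
P = N⁻¹B = [[-1/6, 1/6], [-1/6, 2/3]] · [[-40], [-4]] = [[6], [4]].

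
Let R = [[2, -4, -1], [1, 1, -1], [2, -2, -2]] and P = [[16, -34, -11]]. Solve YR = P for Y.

Y = [[5, -4, 5]]

Since R sits to the right of Y, Y = PR⁻¹.
R has determinant -4; R⁻¹ = [[1, 3/2, -5/4], [0, 1/2, -1/4], [1, 1, -3/2]].
Y = PR⁻¹ = [[16, -34, -11]] · [[1, 3/2, -5/4], [0, 1/2, -1/4], [1, 1, -3/2]] = [[5, -4, 5]].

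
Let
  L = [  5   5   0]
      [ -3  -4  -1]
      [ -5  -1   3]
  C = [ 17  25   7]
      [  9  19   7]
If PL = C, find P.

L is on the right of P, so right-multiply by L⁻¹: P = CL⁻¹.
det L = 5; the adjugate gives L⁻¹ = [[-13/5, -3, -1], [14/5, 3, 1], [-17/5, -4, -1]].
P = CL⁻¹ = [[17, 25, 7], [9, 19, 7]] · [[-13/5, -3, -1], [14/5, 3, 1], [-17/5, -4, -1]] = [[2, -4, 1], [6, 2, 3]].

P = [[2, -4, 1], [6, 2, 3]]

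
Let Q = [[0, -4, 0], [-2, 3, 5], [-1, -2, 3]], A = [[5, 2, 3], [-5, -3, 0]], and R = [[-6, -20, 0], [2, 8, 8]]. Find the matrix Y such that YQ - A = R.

Y = [[4, 0, 1], [-1, 1, 1]]

YQ = R + A = [[-1, -18, 3], [-3, 5, 8]].
Since Q sits to the right of Y, Y = (R + A)Q⁻¹.
Q has determinant -4; Q⁻¹ = [[-19/4, -3, 5], [-1/4, 0, 0], [-7/4, -1, 2]].
Y = (R + A)Q⁻¹ = [[4, 0, 1], [-1, 1, 1]].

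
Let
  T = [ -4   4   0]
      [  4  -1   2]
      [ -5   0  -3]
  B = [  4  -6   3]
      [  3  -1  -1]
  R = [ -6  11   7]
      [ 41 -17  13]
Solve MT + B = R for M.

M = [[4, -1, -2], [-3, 4, -2]]

MT = R − B = [[-10, 17, 4], [38, -16, 14]].
T is on the right of M, so right-multiply by T⁻¹: M = (R − B)T⁻¹.
det T = -4, so T⁻¹ = [[-3/4, -3, -2], [-1/2, -3, -2], [5/4, 5, 3]].
M = (R − B)T⁻¹ = [[4, -1, -2], [-3, 4, -2]].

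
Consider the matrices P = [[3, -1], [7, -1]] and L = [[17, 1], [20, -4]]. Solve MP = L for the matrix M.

P is on the right of M, so right-multiply by P⁻¹: M = LP⁻¹.
det P = 4, so P⁻¹ = [[-1/4, 1/4], [-7/4, 3/4]].
M = LP⁻¹ = [[17, 1], [20, -4]] · [[-1/4, 1/4], [-7/4, 3/4]] = [[-6, 5], [2, 2]].

M = [[-6, 5], [2, 2]]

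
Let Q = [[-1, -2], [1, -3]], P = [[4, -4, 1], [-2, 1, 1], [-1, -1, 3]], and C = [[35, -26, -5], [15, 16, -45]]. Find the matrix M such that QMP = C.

M = [[-5, -1, -3], [0, 4, 2]]

Left-multiply by Q⁻¹ and right-multiply by P⁻¹: M = Q⁻¹CP⁻¹.
Q has determinant 5; Q⁻¹ = [[-3/5, 2/5], [-1/5, -1/5]].
det P = -1; the adjugate gives P⁻¹ = [[-4, -11, 5], [-5, -13, 6], [-3, -8, 4]].
Q⁻¹C = [[-15, 22, -15], [-10, 2, 10]].
M = (Q⁻¹C)P⁻¹ = [[-5, -1, -3], [0, 4, 2]].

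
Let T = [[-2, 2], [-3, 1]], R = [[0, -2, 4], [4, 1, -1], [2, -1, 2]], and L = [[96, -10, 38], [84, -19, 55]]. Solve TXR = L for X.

X = T⁻¹LR⁻¹ (apply T⁻¹ on the left and R⁻¹ on the right).
det T = 4; the adjugate gives T⁻¹ = [[1/4, -1/2], [3/4, -1/2]].
det R = -4, so R⁻¹ = [[-1/4, 0, 1/2], [5/2, 2, -4], [3/2, 1, -2]].
T⁻¹L = [[-18, 7, -18], [30, 2, 1]].
X = (T⁻¹L)R⁻¹ = [[-5, -4, -1], [-1, 5, 5]].

X = [[-5, -4, -1], [-1, 5, 5]]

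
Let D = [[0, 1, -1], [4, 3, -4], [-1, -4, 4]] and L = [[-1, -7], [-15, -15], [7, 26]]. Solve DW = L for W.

D is on the left of W, so left-multiply by D⁻¹: W = D⁻¹L.
det D = 1; the adjugate gives D⁻¹ = [[-4, 0, -1], [-12, -1, -4], [-13, -1, -4]].
W = D⁻¹L = [[-4, 0, -1], [-12, -1, -4], [-13, -1, -4]] · [[-1, -7], [-15, -15], [7, 26]] = [[-3, 2], [-1, -5], [0, 2]].

W = [[-3, 2], [-1, -5], [0, 2]]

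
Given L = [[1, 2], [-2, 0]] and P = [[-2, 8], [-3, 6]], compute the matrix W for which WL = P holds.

W = [[4, 3], [3, 3]]

Since L sits to the right of W, W = PL⁻¹.
det L = 4, so L⁻¹ = [[0, -1/2], [1/2, 1/4]].
W = PL⁻¹ = [[-2, 8], [-3, 6]] · [[0, -1/2], [1/2, 1/4]] = [[4, 3], [3, 3]].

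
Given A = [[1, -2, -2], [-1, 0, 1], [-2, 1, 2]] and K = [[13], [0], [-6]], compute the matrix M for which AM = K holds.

M = [[-1], [-6], [-1]]

Left-multiplying both sides by A⁻¹ gives M = A⁻¹K.
det A = 1, so A⁻¹ = [[-1, 2, -2], [0, -2, 1], [-1, 3, -2]].
M = A⁻¹K = [[-1, 2, -2], [0, -2, 1], [-1, 3, -2]] · [[13], [0], [-6]] = [[-1], [-6], [-1]].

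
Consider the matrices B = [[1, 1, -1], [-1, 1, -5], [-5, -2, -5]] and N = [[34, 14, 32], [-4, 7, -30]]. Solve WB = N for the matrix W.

B is on the right of W, so right-multiply by B⁻¹: W = NB⁻¹.
det B = -2, so B⁻¹ = [[15/2, -7/2, 2], [-10, 5, -3], [-7/2, 3/2, -1]].
W = NB⁻¹ = [[34, 14, 32], [-4, 7, -30]] · [[15/2, -7/2, 2], [-10, 5, -3], [-7/2, 3/2, -1]] = [[3, -1, -6], [5, 4, 1]].

W = [[3, -1, -6], [5, 4, 1]]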